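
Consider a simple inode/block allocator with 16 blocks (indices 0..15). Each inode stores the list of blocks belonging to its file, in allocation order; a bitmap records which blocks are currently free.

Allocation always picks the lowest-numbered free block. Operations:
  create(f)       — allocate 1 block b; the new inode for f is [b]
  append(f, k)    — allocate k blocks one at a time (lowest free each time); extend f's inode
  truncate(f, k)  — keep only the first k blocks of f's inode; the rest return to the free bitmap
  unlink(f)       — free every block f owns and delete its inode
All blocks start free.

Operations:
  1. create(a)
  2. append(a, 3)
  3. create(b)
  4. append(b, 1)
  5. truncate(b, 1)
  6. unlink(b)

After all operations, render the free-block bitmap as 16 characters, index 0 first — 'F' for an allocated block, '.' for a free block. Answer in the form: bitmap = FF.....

  1. create(a)  ⇒  F...............  {a→[0]}
  2. append(a, 3)  ⇒  FFFF............  {a→[0, 1, 2, 3]}
  3. create(b)  ⇒  FFFFF...........  {a→[0, 1, 2, 3]; b→[4]}
  4. append(b, 1)  ⇒  FFFFFF..........  {a→[0, 1, 2, 3]; b→[4, 5]}
  5. truncate(b, 1)  ⇒  FFFFF...........  {a→[0, 1, 2, 3]; b→[4]}
  6. unlink(b)  ⇒  FFFF............  {a→[0, 1, 2, 3]}

bitmap = FFFF............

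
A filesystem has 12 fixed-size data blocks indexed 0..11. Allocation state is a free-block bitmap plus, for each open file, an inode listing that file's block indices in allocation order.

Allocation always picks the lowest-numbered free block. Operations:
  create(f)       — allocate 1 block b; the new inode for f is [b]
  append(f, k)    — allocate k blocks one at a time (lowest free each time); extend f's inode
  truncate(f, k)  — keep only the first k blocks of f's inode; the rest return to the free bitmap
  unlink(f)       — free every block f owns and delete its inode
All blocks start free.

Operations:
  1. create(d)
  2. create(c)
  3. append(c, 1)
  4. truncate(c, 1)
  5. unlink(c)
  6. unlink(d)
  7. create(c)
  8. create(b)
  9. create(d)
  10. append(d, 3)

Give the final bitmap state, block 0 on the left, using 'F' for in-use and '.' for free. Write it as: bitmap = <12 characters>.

bitmap = FFFFFF......

  1. create(d)  ⇒  F...........  {d→[0]}
  2. create(c)  ⇒  FF..........  {c→[1]; d→[0]}
  3. append(c, 1)  ⇒  FFF.........  {c→[1, 2]; d→[0]}
  4. truncate(c, 1)  ⇒  FF..........  {c→[1]; d→[0]}
  5. unlink(c)  ⇒  F...........  {d→[0]}
  6. unlink(d)  ⇒  ............  {}
  7. create(c)  ⇒  F...........  {c→[0]}
  8. create(b)  ⇒  FF..........  {b→[1]; c→[0]}
  9. create(d)  ⇒  FFF.........  {b→[1]; c→[0]; d→[2]}
  10. append(d, 3)  ⇒  FFFFFF......  {b→[1]; c→[0]; d→[2, 3, 4, 5]}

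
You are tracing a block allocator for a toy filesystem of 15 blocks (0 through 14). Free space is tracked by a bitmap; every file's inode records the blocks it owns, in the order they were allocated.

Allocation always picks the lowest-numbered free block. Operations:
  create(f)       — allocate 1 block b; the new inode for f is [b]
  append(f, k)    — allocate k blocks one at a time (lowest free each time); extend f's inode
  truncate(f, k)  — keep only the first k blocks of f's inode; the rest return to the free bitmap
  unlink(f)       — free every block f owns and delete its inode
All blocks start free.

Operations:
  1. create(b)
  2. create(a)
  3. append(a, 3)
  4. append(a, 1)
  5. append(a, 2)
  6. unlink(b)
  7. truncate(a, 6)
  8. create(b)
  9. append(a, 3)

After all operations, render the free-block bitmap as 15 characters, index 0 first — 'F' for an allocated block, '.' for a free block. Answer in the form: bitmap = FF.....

create(b): bitmap=F.............. | b=[0]
create(a): bitmap=FF............. | a=[1] b=[0]
append(a, 3): bitmap=FFFFF.......... | a=[1, 2, 3, 4] b=[0]
append(a, 1): bitmap=FFFFFF......... | a=[1, 2, 3, 4, 5] b=[0]
append(a, 2): bitmap=FFFFFFFF....... | a=[1, 2, 3, 4, 5, 6, 7] b=[0]
unlink(b): bitmap=.FFFFFFF....... | a=[1, 2, 3, 4, 5, 6, 7]
truncate(a, 6): bitmap=.FFFFFF........ | a=[1, 2, 3, 4, 5, 6]
create(b): bitmap=FFFFFFF........ | a=[1, 2, 3, 4, 5, 6] b=[0]
append(a, 3): bitmap=FFFFFFFFFF..... | a=[1, 2, 3, 4, 5, 6, 7, 8, 9] b=[0]

bitmap = FFFFFFFFFF.....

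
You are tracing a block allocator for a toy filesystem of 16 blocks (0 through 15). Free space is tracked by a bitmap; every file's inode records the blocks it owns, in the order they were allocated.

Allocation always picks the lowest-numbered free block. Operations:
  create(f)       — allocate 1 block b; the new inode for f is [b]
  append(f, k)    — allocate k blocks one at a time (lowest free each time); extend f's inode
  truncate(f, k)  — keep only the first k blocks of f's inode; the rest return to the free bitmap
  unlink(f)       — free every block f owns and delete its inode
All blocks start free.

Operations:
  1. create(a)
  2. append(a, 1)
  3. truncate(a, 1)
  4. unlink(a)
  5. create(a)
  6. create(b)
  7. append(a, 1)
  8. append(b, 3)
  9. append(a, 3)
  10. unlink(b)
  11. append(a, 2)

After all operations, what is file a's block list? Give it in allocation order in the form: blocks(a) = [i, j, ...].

blocks(a) = [0, 2, 6, 7, 8, 1, 3]

create(a): bitmap=F............... | a=[0]
append(a, 1): bitmap=FF.............. | a=[0, 1]
truncate(a, 1): bitmap=F............... | a=[0]
unlink(a): bitmap=................ | 
create(a): bitmap=F............... | a=[0]
create(b): bitmap=FF.............. | a=[0] b=[1]
append(a, 1): bitmap=FFF............. | a=[0, 2] b=[1]
append(b, 3): bitmap=FFFFFF.......... | a=[0, 2] b=[1, 3, 4, 5]
append(a, 3): bitmap=FFFFFFFFF....... | a=[0, 2, 6, 7, 8] b=[1, 3, 4, 5]
unlink(b): bitmap=F.F...FFF....... | a=[0, 2, 6, 7, 8]
append(a, 2): bitmap=FFFF..FFF....... | a=[0, 2, 6, 7, 8, 1, 3]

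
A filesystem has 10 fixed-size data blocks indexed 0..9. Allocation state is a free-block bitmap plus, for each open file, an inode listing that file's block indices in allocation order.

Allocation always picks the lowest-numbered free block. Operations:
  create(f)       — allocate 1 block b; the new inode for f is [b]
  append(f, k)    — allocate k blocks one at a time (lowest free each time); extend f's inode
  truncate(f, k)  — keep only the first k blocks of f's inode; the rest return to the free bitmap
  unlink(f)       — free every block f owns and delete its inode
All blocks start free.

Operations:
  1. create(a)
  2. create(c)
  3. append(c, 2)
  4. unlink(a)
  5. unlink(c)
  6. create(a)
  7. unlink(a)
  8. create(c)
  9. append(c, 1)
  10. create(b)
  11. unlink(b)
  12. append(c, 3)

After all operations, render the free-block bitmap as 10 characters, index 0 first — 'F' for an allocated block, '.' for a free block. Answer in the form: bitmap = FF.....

[1] create(a) — a=0 (map F.........)
[2] create(c) — a=0 c=1 (map FF........)
[3] append(c, 2) — a=0 c=1,2,3 (map FFFF......)
[4] unlink(a) — c=1,2,3 (map .FFF......)
[5] unlink(c) —  (map ..........)
[6] create(a) — a=0 (map F.........)
[7] unlink(a) —  (map ..........)
[8] create(c) — c=0 (map F.........)
[9] append(c, 1) — c=0,1 (map FF........)
[10] create(b) — b=2 c=0,1 (map FFF.......)
[11] unlink(b) — c=0,1 (map FF........)
[12] append(c, 3) — c=0,1,2,3,4 (map FFFFF.....)

bitmap = FFFFF.....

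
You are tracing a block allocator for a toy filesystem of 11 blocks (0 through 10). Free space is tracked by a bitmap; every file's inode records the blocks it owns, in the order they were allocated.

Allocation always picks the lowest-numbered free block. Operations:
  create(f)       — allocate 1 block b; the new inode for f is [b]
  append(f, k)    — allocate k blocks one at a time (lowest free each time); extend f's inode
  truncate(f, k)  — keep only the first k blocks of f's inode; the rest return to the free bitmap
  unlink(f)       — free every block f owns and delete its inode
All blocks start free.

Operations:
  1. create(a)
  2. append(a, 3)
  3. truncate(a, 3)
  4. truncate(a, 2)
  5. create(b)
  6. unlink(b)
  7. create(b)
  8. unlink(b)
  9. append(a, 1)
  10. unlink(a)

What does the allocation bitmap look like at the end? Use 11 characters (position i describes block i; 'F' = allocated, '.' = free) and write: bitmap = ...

after create(a) → a:[0]  free=[F..........]
after append(a, 3) → a:[0, 1, 2, 3]  free=[FFFF.......]
after truncate(a, 3) → a:[0, 1, 2]  free=[FFF........]
after truncate(a, 2) → a:[0, 1]  free=[FF.........]
after create(b) → a:[0, 1], b:[2]  free=[FFF........]
after unlink(b) → a:[0, 1]  free=[FF.........]
after create(b) → a:[0, 1], b:[2]  free=[FFF........]
after unlink(b) → a:[0, 1]  free=[FF.........]
after append(a, 1) → a:[0, 1, 2]  free=[FFF........]
after unlink(a) →   free=[...........]

bitmap = ...........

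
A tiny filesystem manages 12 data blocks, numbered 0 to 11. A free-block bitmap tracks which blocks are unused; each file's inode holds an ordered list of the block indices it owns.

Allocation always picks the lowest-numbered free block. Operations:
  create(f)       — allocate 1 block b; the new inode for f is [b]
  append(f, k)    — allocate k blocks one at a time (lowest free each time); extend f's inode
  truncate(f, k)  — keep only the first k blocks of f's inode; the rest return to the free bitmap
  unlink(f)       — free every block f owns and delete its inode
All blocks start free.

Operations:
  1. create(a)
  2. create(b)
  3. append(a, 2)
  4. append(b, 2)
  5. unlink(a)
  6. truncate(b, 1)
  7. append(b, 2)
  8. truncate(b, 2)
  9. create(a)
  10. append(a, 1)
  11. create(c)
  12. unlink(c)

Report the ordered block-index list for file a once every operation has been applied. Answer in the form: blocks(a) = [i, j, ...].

blocks(a) = [2, 3]

create(a): bitmap=F........... | a=[0]
create(b): bitmap=FF.......... | a=[0] b=[1]
append(a, 2): bitmap=FFFF........ | a=[0, 2, 3] b=[1]
append(b, 2): bitmap=FFFFFF...... | a=[0, 2, 3] b=[1, 4, 5]
unlink(a): bitmap=.F..FF...... | b=[1, 4, 5]
truncate(b, 1): bitmap=.F.......... | b=[1]
append(b, 2): bitmap=FFF......... | b=[1, 0, 2]
truncate(b, 2): bitmap=FF.......... | b=[1, 0]
create(a): bitmap=FFF......... | a=[2] b=[1, 0]
append(a, 1): bitmap=FFFF........ | a=[2, 3] b=[1, 0]
create(c): bitmap=FFFFF....... | a=[2, 3] b=[1, 0] c=[4]
unlink(c): bitmap=FFFF........ | a=[2, 3] b=[1, 0]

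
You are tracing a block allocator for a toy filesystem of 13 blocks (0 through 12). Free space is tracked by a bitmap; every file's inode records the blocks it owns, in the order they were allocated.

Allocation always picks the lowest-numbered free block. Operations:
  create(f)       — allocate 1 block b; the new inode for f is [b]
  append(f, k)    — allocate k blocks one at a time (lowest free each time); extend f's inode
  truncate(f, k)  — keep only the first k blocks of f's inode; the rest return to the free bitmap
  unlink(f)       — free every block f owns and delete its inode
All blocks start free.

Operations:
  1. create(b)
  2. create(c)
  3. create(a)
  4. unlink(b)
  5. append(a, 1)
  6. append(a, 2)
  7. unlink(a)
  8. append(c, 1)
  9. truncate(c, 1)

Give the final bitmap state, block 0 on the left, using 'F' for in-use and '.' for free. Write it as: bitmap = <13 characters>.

  1. create(b)  ⇒  F............  {b→[0]}
  2. create(c)  ⇒  FF...........  {b→[0]; c→[1]}
  3. create(a)  ⇒  FFF..........  {a→[2]; b→[0]; c→[1]}
  4. unlink(b)  ⇒  .FF..........  {a→[2]; c→[1]}
  5. append(a, 1)  ⇒  FFF..........  {a→[2, 0]; c→[1]}
  6. append(a, 2)  ⇒  FFFFF........  {a→[2, 0, 3, 4]; c→[1]}
  7. unlink(a)  ⇒  .F...........  {c→[1]}
  8. append(c, 1)  ⇒  FF...........  {c→[1, 0]}
  9. truncate(c, 1)  ⇒  .F...........  {c→[1]}

bitmap = .F...........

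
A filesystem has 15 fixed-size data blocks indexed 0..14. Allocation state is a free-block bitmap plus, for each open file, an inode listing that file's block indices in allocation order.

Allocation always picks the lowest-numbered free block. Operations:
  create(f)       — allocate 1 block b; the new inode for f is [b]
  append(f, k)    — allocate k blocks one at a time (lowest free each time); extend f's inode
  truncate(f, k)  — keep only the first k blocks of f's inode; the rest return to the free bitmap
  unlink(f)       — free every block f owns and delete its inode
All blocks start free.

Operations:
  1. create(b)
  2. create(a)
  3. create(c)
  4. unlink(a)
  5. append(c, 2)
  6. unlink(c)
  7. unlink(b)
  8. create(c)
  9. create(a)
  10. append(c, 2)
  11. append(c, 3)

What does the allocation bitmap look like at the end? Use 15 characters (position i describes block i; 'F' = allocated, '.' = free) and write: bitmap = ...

bitmap = FFFFFFF........

  1. create(b)  ⇒  F..............  {b→[0]}
  2. create(a)  ⇒  FF.............  {a→[1]; b→[0]}
  3. create(c)  ⇒  FFF............  {a→[1]; b→[0]; c→[2]}
  4. unlink(a)  ⇒  F.F............  {b→[0]; c→[2]}
  5. append(c, 2)  ⇒  FFFF...........  {b→[0]; c→[2, 1, 3]}
  6. unlink(c)  ⇒  F..............  {b→[0]}
  7. unlink(b)  ⇒  ...............  {}
  8. create(c)  ⇒  F..............  {c→[0]}
  9. create(a)  ⇒  FF.............  {a→[1]; c→[0]}
  10. append(c, 2)  ⇒  FFFF...........  {a→[1]; c→[0, 2, 3]}
  11. append(c, 3)  ⇒  FFFFFFF........  {a→[1]; c→[0, 2, 3, 4, 5, 6]}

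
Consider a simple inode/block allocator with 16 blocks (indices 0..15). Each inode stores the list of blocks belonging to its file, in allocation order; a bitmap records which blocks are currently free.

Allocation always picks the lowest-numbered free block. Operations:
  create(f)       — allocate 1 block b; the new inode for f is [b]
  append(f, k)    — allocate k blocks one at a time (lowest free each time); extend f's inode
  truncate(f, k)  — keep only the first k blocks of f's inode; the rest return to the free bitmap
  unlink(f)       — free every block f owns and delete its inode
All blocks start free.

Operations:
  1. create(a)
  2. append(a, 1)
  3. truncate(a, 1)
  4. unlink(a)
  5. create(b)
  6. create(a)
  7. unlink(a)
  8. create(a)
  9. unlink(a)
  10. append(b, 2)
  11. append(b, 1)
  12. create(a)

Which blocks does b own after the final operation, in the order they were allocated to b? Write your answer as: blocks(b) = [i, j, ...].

[1] create(a) — a=0 (map F...............)
[2] append(a, 1) — a=0,1 (map FF..............)
[3] truncate(a, 1) — a=0 (map F...............)
[4] unlink(a) —  (map ................)
[5] create(b) — b=0 (map F...............)
[6] create(a) — a=1 b=0 (map FF..............)
[7] unlink(a) — b=0 (map F...............)
[8] create(a) — a=1 b=0 (map FF..............)
[9] unlink(a) — b=0 (map F...............)
[10] append(b, 2) — b=0,1,2 (map FFF.............)
[11] append(b, 1) — b=0,1,2,3 (map FFFF............)
[12] create(a) — a=4 b=0,1,2,3 (map FFFFF...........)

blocks(b) = [0, 1, 2, 3]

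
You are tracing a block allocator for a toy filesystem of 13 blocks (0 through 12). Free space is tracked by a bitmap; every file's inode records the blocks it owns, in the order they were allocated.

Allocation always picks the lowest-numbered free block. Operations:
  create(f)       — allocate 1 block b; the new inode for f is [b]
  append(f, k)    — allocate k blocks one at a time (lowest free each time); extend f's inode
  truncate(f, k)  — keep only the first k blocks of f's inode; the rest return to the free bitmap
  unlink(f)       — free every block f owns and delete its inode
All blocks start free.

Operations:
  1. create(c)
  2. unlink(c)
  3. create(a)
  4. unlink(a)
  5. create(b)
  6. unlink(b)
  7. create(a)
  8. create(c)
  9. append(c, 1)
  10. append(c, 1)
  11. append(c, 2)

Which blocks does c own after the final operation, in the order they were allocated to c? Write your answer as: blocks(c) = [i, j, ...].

blocks(c) = [1, 2, 3, 4, 5]

after create(c) → c:[0]  free=[F............]
after unlink(c) →   free=[.............]
after create(a) → a:[0]  free=[F............]
after unlink(a) →   free=[.............]
after create(b) → b:[0]  free=[F............]
after unlink(b) →   free=[.............]
after create(a) → a:[0]  free=[F............]
after create(c) → a:[0], c:[1]  free=[FF...........]
after append(c, 1) → a:[0], c:[1, 2]  free=[FFF..........]
after append(c, 1) → a:[0], c:[1, 2, 3]  free=[FFFF.........]
after append(c, 2) → a:[0], c:[1, 2, 3, 4, 5]  free=[FFFFFF.......]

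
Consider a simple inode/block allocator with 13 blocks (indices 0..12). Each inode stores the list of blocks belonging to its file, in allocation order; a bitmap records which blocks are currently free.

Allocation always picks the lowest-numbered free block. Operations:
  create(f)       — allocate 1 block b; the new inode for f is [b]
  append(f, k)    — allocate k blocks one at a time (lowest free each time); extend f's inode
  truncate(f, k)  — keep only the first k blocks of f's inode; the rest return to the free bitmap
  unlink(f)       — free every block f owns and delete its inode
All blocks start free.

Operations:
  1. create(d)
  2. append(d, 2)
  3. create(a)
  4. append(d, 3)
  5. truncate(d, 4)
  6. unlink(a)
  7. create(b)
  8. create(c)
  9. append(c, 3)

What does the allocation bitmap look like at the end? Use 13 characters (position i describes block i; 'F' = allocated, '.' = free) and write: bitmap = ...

after create(d) → d:[0]  free=[F............]
after append(d, 2) → d:[0, 1, 2]  free=[FFF..........]
after create(a) → a:[3], d:[0, 1, 2]  free=[FFFF.........]
after append(d, 3) → a:[3], d:[0, 1, 2, 4, 5, 6]  free=[FFFFFFF......]
after truncate(d, 4) → a:[3], d:[0, 1, 2, 4]  free=[FFFFF........]
after unlink(a) → d:[0, 1, 2, 4]  free=[FFF.F........]
after create(b) → b:[3], d:[0, 1, 2, 4]  free=[FFFFF........]
after create(c) → b:[3], c:[5], d:[0, 1, 2, 4]  free=[FFFFFF.......]
after append(c, 3) → b:[3], c:[5, 6, 7, 8], d:[0, 1, 2, 4]  free=[FFFFFFFFF....]

bitmap = FFFFFFFFF....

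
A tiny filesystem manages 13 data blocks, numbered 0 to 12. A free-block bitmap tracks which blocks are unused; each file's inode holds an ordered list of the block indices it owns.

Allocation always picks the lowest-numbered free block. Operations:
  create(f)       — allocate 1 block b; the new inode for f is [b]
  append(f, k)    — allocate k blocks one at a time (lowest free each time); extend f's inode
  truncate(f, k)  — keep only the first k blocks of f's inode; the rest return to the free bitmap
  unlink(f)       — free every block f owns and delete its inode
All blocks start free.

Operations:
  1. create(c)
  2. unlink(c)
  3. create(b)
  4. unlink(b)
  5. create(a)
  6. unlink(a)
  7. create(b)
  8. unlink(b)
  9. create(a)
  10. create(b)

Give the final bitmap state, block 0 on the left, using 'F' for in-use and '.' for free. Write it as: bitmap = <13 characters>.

bitmap = FF...........

after create(c) → c:[0]  free=[F............]
after unlink(c) →   free=[.............]
after create(b) → b:[0]  free=[F............]
after unlink(b) →   free=[.............]
after create(a) → a:[0]  free=[F............]
after unlink(a) →   free=[.............]
after create(b) → b:[0]  free=[F............]
after unlink(b) →   free=[.............]
after create(a) → a:[0]  free=[F............]
after create(b) → a:[0], b:[1]  free=[FF...........]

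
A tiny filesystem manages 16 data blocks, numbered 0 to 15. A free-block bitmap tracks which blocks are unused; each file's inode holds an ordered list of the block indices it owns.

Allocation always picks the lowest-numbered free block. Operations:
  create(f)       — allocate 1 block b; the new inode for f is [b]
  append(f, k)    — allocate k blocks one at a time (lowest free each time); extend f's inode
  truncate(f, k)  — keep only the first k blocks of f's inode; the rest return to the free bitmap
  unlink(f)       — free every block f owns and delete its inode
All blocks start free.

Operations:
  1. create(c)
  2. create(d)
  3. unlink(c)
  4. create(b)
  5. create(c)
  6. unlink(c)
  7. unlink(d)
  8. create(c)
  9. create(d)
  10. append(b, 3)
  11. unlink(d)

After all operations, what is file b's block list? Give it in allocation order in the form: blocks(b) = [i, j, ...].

after create(c) → c:[0]  free=[F...............]
after create(d) → c:[0], d:[1]  free=[FF..............]
after unlink(c) → d:[1]  free=[.F..............]
after create(b) → b:[0], d:[1]  free=[FF..............]
after create(c) → b:[0], c:[2], d:[1]  free=[FFF.............]
after unlink(c) → b:[0], d:[1]  free=[FF..............]
after unlink(d) → b:[0]  free=[F...............]
after create(c) → b:[0], c:[1]  free=[FF..............]
after create(d) → b:[0], c:[1], d:[2]  free=[FFF.............]
after append(b, 3) → b:[0, 3, 4, 5], c:[1], d:[2]  free=[FFFFFF..........]
after unlink(d) → b:[0, 3, 4, 5], c:[1]  free=[FF.FFF..........]

blocks(b) = [0, 3, 4, 5]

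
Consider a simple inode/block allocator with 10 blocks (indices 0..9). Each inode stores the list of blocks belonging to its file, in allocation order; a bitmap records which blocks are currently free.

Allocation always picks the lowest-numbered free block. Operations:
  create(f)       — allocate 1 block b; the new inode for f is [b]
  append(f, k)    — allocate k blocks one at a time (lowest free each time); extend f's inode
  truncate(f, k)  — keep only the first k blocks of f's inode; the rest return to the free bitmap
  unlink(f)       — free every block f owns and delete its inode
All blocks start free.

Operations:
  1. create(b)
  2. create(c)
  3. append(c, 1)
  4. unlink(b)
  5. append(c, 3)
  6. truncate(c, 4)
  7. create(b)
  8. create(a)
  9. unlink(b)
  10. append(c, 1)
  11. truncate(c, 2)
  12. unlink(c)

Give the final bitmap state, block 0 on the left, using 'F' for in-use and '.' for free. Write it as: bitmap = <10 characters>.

after create(b) → b:[0]  free=[F.........]
after create(c) → b:[0], c:[1]  free=[FF........]
after append(c, 1) → b:[0], c:[1, 2]  free=[FFF.......]
after unlink(b) → c:[1, 2]  free=[.FF.......]
after append(c, 3) → c:[1, 2, 0, 3, 4]  free=[FFFFF.....]
after truncate(c, 4) → c:[1, 2, 0, 3]  free=[FFFF......]
after create(b) → b:[4], c:[1, 2, 0, 3]  free=[FFFFF.....]
after create(a) → a:[5], b:[4], c:[1, 2, 0, 3]  free=[FFFFFF....]
after unlink(b) → a:[5], c:[1, 2, 0, 3]  free=[FFFF.F....]
after append(c, 1) → a:[5], c:[1, 2, 0, 3, 4]  free=[FFFFFF....]
after truncate(c, 2) → a:[5], c:[1, 2]  free=[.FF..F....]
after unlink(c) → a:[5]  free=[.....F....]

bitmap = .....F....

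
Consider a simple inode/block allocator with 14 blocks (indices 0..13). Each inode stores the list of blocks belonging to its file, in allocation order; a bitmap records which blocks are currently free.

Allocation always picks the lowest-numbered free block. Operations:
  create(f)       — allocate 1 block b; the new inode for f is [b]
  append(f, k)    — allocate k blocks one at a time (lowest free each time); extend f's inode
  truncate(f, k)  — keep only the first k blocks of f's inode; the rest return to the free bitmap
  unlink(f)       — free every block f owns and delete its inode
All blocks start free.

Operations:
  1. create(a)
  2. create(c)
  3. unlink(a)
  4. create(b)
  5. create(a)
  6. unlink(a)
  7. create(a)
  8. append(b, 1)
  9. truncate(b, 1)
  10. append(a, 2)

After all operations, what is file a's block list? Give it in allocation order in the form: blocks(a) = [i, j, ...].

blocks(a) = [2, 3, 4]

after create(a) → a:[0]  free=[F.............]
after create(c) → a:[0], c:[1]  free=[FF............]
after unlink(a) → c:[1]  free=[.F............]
after create(b) → b:[0], c:[1]  free=[FF............]
after create(a) → a:[2], b:[0], c:[1]  free=[FFF...........]
after unlink(a) → b:[0], c:[1]  free=[FF............]
after create(a) → a:[2], b:[0], c:[1]  free=[FFF...........]
after append(b, 1) → a:[2], b:[0, 3], c:[1]  free=[FFFF..........]
after truncate(b, 1) → a:[2], b:[0], c:[1]  free=[FFF...........]
after append(a, 2) → a:[2, 3, 4], b:[0], c:[1]  free=[FFFFF.........]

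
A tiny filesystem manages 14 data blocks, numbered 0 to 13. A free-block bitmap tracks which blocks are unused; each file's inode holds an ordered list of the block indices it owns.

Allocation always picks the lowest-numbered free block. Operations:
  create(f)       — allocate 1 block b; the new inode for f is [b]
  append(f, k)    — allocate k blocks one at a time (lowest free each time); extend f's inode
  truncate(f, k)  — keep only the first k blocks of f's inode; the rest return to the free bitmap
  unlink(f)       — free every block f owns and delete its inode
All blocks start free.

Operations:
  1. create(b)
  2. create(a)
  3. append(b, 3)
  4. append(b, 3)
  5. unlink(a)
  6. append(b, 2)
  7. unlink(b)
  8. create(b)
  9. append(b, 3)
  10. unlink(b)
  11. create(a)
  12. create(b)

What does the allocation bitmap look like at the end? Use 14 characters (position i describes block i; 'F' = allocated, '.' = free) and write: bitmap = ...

create(b): bitmap=F............. | b=[0]
create(a): bitmap=FF............ | a=[1] b=[0]
append(b, 3): bitmap=FFFFF......... | a=[1] b=[0, 2, 3, 4]
append(b, 3): bitmap=FFFFFFFF...... | a=[1] b=[0, 2, 3, 4, 5, 6, 7]
unlink(a): bitmap=F.FFFFFF...... | b=[0, 2, 3, 4, 5, 6, 7]
append(b, 2): bitmap=FFFFFFFFF..... | b=[0, 2, 3, 4, 5, 6, 7, 1, 8]
unlink(b): bitmap=.............. | 
create(b): bitmap=F............. | b=[0]
append(b, 3): bitmap=FFFF.......... | b=[0, 1, 2, 3]
unlink(b): bitmap=.............. | 
create(a): bitmap=F............. | a=[0]
create(b): bitmap=FF............ | a=[0] b=[1]

bitmap = FF............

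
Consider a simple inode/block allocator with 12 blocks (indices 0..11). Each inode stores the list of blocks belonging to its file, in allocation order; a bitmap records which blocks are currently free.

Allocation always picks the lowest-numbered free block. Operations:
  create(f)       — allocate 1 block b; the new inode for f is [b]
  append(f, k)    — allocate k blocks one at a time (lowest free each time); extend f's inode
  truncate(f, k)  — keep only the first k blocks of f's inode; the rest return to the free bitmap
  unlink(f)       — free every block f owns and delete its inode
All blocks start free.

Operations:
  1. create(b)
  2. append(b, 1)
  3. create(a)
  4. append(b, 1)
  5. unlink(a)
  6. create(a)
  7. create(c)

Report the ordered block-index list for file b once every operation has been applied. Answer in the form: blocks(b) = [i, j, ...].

blocks(b) = [0, 1, 3]

[1] create(b) — b=0 (map F...........)
[2] append(b, 1) — b=0,1 (map FF..........)
[3] create(a) — a=2 b=0,1 (map FFF.........)
[4] append(b, 1) — a=2 b=0,1,3 (map FFFF........)
[5] unlink(a) — b=0,1,3 (map FF.F........)
[6] create(a) — a=2 b=0,1,3 (map FFFF........)
[7] create(c) — a=2 b=0,1,3 c=4 (map FFFFF.......)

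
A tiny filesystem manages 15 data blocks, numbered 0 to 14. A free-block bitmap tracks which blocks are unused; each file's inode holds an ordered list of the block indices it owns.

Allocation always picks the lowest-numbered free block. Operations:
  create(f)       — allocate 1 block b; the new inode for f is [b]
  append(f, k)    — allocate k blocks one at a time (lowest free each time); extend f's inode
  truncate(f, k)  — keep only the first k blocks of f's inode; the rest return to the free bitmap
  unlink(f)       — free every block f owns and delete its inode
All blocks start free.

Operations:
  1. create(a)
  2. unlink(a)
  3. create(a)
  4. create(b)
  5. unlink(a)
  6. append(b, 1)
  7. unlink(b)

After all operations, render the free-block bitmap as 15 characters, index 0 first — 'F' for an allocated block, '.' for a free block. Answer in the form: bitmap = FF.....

bitmap = ...............

[1] create(a) — a=0 (map F..............)
[2] unlink(a) —  (map ...............)
[3] create(a) — a=0 (map F..............)
[4] create(b) — a=0 b=1 (map FF.............)
[5] unlink(a) — b=1 (map .F.............)
[6] append(b, 1) — b=1,0 (map FF.............)
[7] unlink(b) —  (map ...............)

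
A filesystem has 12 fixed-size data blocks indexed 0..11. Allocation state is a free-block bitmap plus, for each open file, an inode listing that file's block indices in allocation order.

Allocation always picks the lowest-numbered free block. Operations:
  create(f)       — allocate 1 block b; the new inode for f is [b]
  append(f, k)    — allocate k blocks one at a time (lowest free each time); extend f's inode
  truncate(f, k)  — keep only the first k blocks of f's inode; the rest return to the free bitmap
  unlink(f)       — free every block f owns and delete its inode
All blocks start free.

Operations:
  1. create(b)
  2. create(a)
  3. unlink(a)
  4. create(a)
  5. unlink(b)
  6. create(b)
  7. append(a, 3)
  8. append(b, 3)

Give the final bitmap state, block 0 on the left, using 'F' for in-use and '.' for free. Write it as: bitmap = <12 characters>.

after create(b) → b:[0]  free=[F...........]
after create(a) → a:[1], b:[0]  free=[FF..........]
after unlink(a) → b:[0]  free=[F...........]
after create(a) → a:[1], b:[0]  free=[FF..........]
after unlink(b) → a:[1]  free=[.F..........]
after create(b) → a:[1], b:[0]  free=[FF..........]
after append(a, 3) → a:[1, 2, 3, 4], b:[0]  free=[FFFFF.......]
after append(b, 3) → a:[1, 2, 3, 4], b:[0, 5, 6, 7]  free=[FFFFFFFF....]

bitmap = FFFFFFFF....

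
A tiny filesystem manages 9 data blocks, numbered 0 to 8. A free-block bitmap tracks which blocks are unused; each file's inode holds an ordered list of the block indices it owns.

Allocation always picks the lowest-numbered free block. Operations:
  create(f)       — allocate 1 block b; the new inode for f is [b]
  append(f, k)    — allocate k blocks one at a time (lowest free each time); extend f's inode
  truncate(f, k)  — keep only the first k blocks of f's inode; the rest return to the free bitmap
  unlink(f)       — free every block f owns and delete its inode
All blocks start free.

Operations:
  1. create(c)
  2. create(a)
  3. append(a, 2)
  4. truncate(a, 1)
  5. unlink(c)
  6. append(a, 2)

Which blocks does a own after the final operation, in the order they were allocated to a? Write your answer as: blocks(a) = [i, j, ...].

after create(c) → c:[0]  free=[F........]
after create(a) → a:[1], c:[0]  free=[FF.......]
after append(a, 2) → a:[1, 2, 3], c:[0]  free=[FFFF.....]
after truncate(a, 1) → a:[1], c:[0]  free=[FF.......]
after unlink(c) → a:[1]  free=[.F.......]
after append(a, 2) → a:[1, 0, 2]  free=[FFF......]

blocks(a) = [1, 0, 2]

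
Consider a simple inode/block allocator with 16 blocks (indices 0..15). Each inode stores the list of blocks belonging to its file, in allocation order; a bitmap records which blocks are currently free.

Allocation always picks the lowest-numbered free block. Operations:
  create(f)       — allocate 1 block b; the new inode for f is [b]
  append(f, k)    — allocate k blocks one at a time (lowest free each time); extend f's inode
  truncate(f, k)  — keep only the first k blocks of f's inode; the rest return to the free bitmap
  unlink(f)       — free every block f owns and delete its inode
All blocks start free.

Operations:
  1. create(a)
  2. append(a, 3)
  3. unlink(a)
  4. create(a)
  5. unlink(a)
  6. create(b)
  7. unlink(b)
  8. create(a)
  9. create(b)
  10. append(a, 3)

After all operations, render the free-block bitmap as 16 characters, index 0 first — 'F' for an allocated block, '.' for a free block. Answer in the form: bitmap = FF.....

[1] create(a) — a=0 (map F...............)
[2] append(a, 3) — a=0,1,2,3 (map FFFF............)
[3] unlink(a) —  (map ................)
[4] create(a) — a=0 (map F...............)
[5] unlink(a) —  (map ................)
[6] create(b) — b=0 (map F...............)
[7] unlink(b) —  (map ................)
[8] create(a) — a=0 (map F...............)
[9] create(b) — a=0 b=1 (map FF..............)
[10] append(a, 3) — a=0,2,3,4 b=1 (map FFFFF...........)

bitmap = FFFFF...........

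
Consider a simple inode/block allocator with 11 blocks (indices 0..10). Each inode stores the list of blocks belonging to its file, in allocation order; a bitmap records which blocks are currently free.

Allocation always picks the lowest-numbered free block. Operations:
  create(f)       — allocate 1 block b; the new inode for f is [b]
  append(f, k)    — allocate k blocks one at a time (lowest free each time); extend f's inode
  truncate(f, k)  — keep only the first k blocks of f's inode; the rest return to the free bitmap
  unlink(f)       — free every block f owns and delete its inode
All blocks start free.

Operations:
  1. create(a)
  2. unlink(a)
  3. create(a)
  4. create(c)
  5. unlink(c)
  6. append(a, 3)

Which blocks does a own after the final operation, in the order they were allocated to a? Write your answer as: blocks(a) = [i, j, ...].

after create(a) → a:[0]  free=[F..........]
after unlink(a) →   free=[...........]
after create(a) → a:[0]  free=[F..........]
after create(c) → a:[0], c:[1]  free=[FF.........]
after unlink(c) → a:[0]  free=[F..........]
after append(a, 3) → a:[0, 1, 2, 3]  free=[FFFF.......]

blocks(a) = [0, 1, 2, 3]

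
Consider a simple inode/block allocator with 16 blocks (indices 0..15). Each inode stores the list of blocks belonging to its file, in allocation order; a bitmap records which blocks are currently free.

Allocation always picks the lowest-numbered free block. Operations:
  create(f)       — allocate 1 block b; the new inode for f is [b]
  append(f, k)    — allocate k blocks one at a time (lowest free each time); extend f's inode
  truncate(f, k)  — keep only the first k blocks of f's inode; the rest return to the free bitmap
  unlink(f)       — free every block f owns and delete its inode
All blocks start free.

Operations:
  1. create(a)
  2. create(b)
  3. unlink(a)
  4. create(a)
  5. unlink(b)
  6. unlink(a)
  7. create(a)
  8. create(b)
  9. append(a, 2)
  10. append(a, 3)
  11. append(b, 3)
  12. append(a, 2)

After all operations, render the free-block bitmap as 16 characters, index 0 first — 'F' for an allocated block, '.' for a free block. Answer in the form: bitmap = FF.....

bitmap = FFFFFFFFFFFF....

after create(a) → a:[0]  free=[F...............]
after create(b) → a:[0], b:[1]  free=[FF..............]
after unlink(a) → b:[1]  free=[.F..............]
after create(a) → a:[0], b:[1]  free=[FF..............]
after unlink(b) → a:[0]  free=[F...............]
after unlink(a) →   free=[................]
after create(a) → a:[0]  free=[F...............]
after create(b) → a:[0], b:[1]  free=[FF..............]
after append(a, 2) → a:[0, 2, 3], b:[1]  free=[FFFF............]
after append(a, 3) → a:[0, 2, 3, 4, 5, 6], b:[1]  free=[FFFFFFF.........]
after append(b, 3) → a:[0, 2, 3, 4, 5, 6], b:[1, 7, 8, 9]  free=[FFFFFFFFFF......]
after append(a, 2) → a:[0, 2, 3, 4, 5, 6, 10, 11], b:[1, 7, 8, 9]  free=[FFFFFFFFFFFF....]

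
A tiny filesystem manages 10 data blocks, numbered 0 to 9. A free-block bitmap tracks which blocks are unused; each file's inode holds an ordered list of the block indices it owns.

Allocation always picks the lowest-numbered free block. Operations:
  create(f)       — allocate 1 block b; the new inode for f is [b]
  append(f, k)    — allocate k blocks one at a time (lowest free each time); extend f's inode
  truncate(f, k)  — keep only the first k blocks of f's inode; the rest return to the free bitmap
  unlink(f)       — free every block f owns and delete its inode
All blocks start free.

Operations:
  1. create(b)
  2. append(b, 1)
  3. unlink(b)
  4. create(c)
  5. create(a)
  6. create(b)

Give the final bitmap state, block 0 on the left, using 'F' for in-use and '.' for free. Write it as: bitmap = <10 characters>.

create(b): bitmap=F......... | b=[0]
append(b, 1): bitmap=FF........ | b=[0, 1]
unlink(b): bitmap=.......... | 
create(c): bitmap=F......... | c=[0]
create(a): bitmap=FF........ | a=[1] c=[0]
create(b): bitmap=FFF....... | a=[1] b=[2] c=[0]

bitmap = FFF.......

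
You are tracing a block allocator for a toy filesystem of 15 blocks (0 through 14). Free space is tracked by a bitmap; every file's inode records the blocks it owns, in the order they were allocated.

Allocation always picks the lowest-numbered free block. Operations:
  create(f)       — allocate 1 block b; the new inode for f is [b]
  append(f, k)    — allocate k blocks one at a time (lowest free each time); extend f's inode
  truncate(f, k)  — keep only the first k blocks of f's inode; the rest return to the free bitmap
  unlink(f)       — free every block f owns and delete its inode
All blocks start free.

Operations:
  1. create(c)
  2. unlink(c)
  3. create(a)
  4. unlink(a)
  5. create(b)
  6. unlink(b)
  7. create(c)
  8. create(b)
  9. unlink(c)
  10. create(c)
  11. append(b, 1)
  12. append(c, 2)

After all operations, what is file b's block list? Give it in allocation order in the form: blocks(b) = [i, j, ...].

blocks(b) = [1, 2]

create(c): bitmap=F.............. | c=[0]
unlink(c): bitmap=............... | 
create(a): bitmap=F.............. | a=[0]
unlink(a): bitmap=............... | 
create(b): bitmap=F.............. | b=[0]
unlink(b): bitmap=............... | 
create(c): bitmap=F.............. | c=[0]
create(b): bitmap=FF............. | b=[1] c=[0]
unlink(c): bitmap=.F............. | b=[1]
create(c): bitmap=FF............. | b=[1] c=[0]
append(b, 1): bitmap=FFF............ | b=[1, 2] c=[0]
append(c, 2): bitmap=FFFFF.......... | b=[1, 2] c=[0, 3, 4]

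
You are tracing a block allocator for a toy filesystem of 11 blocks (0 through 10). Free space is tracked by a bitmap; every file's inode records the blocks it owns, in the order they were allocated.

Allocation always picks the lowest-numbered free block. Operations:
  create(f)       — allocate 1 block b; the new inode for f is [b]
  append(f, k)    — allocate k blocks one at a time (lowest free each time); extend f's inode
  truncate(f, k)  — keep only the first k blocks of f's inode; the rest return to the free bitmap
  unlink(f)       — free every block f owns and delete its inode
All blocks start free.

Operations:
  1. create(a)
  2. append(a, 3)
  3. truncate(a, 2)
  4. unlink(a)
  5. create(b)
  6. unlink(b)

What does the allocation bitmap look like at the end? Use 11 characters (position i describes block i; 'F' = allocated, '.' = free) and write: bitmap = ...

bitmap = ...........

  1. create(a)  ⇒  F..........  {a→[0]}
  2. append(a, 3)  ⇒  FFFF.......  {a→[0, 1, 2, 3]}
  3. truncate(a, 2)  ⇒  FF.........  {a→[0, 1]}
  4. unlink(a)  ⇒  ...........  {}
  5. create(b)  ⇒  F..........  {b→[0]}
  6. unlink(b)  ⇒  ...........  {}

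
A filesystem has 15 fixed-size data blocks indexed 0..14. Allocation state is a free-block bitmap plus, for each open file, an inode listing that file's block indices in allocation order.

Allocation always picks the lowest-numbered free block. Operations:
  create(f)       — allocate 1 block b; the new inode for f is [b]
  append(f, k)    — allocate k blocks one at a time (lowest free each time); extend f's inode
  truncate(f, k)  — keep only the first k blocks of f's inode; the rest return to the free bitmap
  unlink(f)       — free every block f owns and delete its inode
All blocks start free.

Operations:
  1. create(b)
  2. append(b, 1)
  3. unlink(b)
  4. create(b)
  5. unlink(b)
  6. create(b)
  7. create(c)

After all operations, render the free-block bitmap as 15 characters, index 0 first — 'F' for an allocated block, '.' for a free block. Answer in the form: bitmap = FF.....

  1. create(b)  ⇒  F..............  {b→[0]}
  2. append(b, 1)  ⇒  FF.............  {b→[0, 1]}
  3. unlink(b)  ⇒  ...............  {}
  4. create(b)  ⇒  F..............  {b→[0]}
  5. unlink(b)  ⇒  ...............  {}
  6. create(b)  ⇒  F..............  {b→[0]}
  7. create(c)  ⇒  FF.............  {b→[0]; c→[1]}

bitmap = FF.............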